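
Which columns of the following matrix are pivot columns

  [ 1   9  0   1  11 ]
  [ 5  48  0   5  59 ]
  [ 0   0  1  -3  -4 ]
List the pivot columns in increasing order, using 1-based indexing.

R2 := R2 − 5·R1
  [ 1  9  0   1  11 ]
  [ 0  3  0   0   4 ]
  [ 0  0  1  -3  -4 ]
R2 := 1/3·R2
  [ 1  9  0   1   11 ]
  [ 0  1  0   0  4/3 ]
  [ 0  0  1  -3   -4 ]
R1 := R1 − 9·R2
  [ 1  0  0   1   -1 ]
  [ 0  1  0   0  4/3 ]
  [ 0  0  1  -3   -4 ]
Pivot columns are the columns containing a leading 1.

1, 2, 3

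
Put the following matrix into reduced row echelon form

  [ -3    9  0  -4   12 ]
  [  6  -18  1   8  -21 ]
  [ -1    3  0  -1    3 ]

ρ1 := -1/3·ρ1
  [  1   -3  0  4/3   -4 ]
  [  6  -18  1    8  -21 ]
  [ -1    3  0   -1    3 ]
ρ2 := ρ2 − 6·ρ1
  [  1  -3  0  4/3  -4 ]
  [  0   0  1    0   3 ]
  [ -1   3  0   -1   3 ]
ρ3 := ρ3 + ρ1
  [ 1  -3  0  4/3  -4 ]
  [ 0   0  1    0   3 ]
  [ 0   0  0  1/3  -1 ]
ρ3 := 3·ρ3
  [ 1  -3  0  4/3  -4 ]
  [ 0   0  1    0   3 ]
  [ 0   0  0    1  -3 ]
ρ1 := ρ1 − 4/3·ρ3
  [ 1  -3  0  0   0 ]
  [ 0   0  1  0   3 ]
  [ 0   0  0  1  -3 ]

[[1, -3, 0, 0, 0], [0, 0, 1, 0, 3], [0, 0, 0, 1, -3]]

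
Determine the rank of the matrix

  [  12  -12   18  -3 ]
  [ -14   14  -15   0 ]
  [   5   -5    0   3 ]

rank = 3

r1 := 1/12·r1
r2 := r2 + 14·r1
r3 := r3 − 5·r1
r2 := 1/6·r2
r3 := r3 + 15/2·r2
r3 := -8·r3
r2 := r2 + 7/12·r3
r1 := r1 + 1/4·r3
r1 := r1 − 3/2·r2
The reduced form has 3 nonzero rows.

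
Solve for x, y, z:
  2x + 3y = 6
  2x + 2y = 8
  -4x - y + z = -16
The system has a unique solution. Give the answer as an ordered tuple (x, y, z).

(6, -2, 6)

Form the augmented matrix and row-reduce:
  [  2   3  0  |    6 ]
  [  2   2  0  |    8 ]
  [ -4  -1  1  |  -16 ]
ρ1 := 1/2·ρ1
  [  1  3/2  0  |    3 ]
  [  2    2  0  |    8 ]
  [ -4   -1  1  |  -16 ]
ρ2 := ρ2 − 2·ρ1
  [  1  3/2  0  |    3 ]
  [  0   -1  0  |    2 ]
  [ -4   -1  1  |  -16 ]
ρ3 := ρ3 + 4·ρ1
  [ 1  3/2  0  |   3 ]
  [ 0   -1  0  |   2 ]
  [ 0    5  1  |  -4 ]
ρ2 := -1·ρ2
  [ 1  3/2  0  |   3 ]
  [ 0    1  0  |  -2 ]
  [ 0    5  1  |  -4 ]
ρ3 := ρ3 − 5·ρ2
  [ 1  3/2  0  |   3 ]
  [ 0    1  0  |  -2 ]
  [ 0    0  1  |   6 ]
ρ1 := ρ1 − 3/2·ρ2
  [ 1  0  0  |   6 ]
  [ 0  1  0  |  -2 ]
  [ 0  0  1  |   6 ]
Reading off the last column: x = 6, y = -2, z = 6.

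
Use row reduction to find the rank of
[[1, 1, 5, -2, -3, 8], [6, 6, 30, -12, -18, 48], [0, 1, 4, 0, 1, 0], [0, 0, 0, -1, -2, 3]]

rank = 3

ρ2 ← ρ2 − 6·ρ1
ρ2 <-> ρ3
ρ3 <-> ρ4
ρ3 ← -1·ρ3
ρ1 ← ρ1 + 2·ρ3
ρ1 ← ρ1 − ρ2
The reduced form has 3 nonzero rows.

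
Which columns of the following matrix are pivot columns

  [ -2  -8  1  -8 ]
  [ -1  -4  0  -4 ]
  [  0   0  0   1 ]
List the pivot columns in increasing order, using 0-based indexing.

r1 -> -1/2·r1
  [  1   4  -1/2   4 ]
  [ -1  -4     0  -4 ]
  [  0   0     0   1 ]
r2 -> r2 + r1
  [ 1  4  -1/2  4 ]
  [ 0  0  -1/2  0 ]
  [ 0  0     0  1 ]
r2 -> -2·r2
  [ 1  4  -1/2  4 ]
  [ 0  0     1  0 ]
  [ 0  0     0  1 ]
r1 -> r1 − 4·r3
  [ 1  4  -1/2  0 ]
  [ 0  0     1  0 ]
  [ 0  0     0  1 ]
r1 -> r1 + 1/2·r2
  [ 1  4  0  0 ]
  [ 0  0  1  0 ]
  [ 0  0  0  1 ]
Pivot columns are the columns containing a leading 1.

0, 2, 3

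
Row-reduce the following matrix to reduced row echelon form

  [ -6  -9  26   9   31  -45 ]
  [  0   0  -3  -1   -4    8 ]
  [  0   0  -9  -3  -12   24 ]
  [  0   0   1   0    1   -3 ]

Multiply ρ1 by -1/6.
  [ 1  3/2  -13/3  -3/2  -31/6  15/2 ]
  [ 0    0     -3    -1     -4     8 ]
  [ 0    0     -9    -3    -12    24 ]
  [ 0    0      1     0      1    -3 ]
Multiply ρ2 by -1/3.
  [ 1  3/2  -13/3  -3/2  -31/6  15/2 ]
  [ 0    0      1   1/3    4/3  -8/3 ]
  [ 0    0     -9    -3    -12    24 ]
  [ 0    0      1     0      1    -3 ]
Add 9 times ρ2 to ρ3.
  [ 1  3/2  -13/3  -3/2  -31/6  15/2 ]
  [ 0    0      1   1/3    4/3  -8/3 ]
  [ 0    0      0     0      0     0 ]
  [ 0    0      1     0      1    -3 ]
Subtract ρ2 from ρ4.
  [ 1  3/2  -13/3  -3/2  -31/6  15/2 ]
  [ 0    0      1   1/3    4/3  -8/3 ]
  [ 0    0      0     0      0     0 ]
  [ 0    0      0  -1/3   -1/3  -1/3 ]
Swap ρ3 and ρ4.
  [ 1  3/2  -13/3  -3/2  -31/6  15/2 ]
  [ 0    0      1   1/3    4/3  -8/3 ]
  [ 0    0      0  -1/3   -1/3  -1/3 ]
  [ 0    0      0     0      0     0 ]
Multiply ρ3 by -3.
  [ 1  3/2  -13/3  -3/2  -31/6  15/2 ]
  [ 0    0      1   1/3    4/3  -8/3 ]
  [ 0    0      0     1      1     1 ]
  [ 0    0      0     0      0     0 ]
Subtract 1/3 times ρ3 from ρ2.
  [ 1  3/2  -13/3  -3/2  -31/6  15/2 ]
  [ 0    0      1     0      1    -3 ]
  [ 0    0      0     1      1     1 ]
  [ 0    0      0     0      0     0 ]
Add 3/2 times ρ3 to ρ1.
  [ 1  3/2  -13/3  0  -11/3   9 ]
  [ 0    0      1  0      1  -3 ]
  [ 0    0      0  1      1   1 ]
  [ 0    0      0  0      0   0 ]
Add 13/3 times ρ2 to ρ1.
  [ 1  3/2  0  0  2/3  -4 ]
  [ 0    0  1  0    1  -3 ]
  [ 0    0  0  1    1   1 ]
  [ 0    0  0  0    0   0 ]

[[1, 3/2, 0, 0, 2/3, -4], [0, 0, 1, 0, 1, -3], [0, 0, 0, 1, 1, 1], [0, 0, 0, 0, 0, 0]]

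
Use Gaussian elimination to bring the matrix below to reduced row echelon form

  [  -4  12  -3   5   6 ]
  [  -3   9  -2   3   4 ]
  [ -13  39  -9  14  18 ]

[[1, -3, 0, 1, 0], [0, 0, 1, -3, -2], [0, 0, 0, 0, 0]]

R1 := -1/4·R1
  [   1  -3  3/4  -5/4  -3/2 ]
  [  -3   9   -2     3     4 ]
  [ -13  39   -9    14    18 ]
R2 := R2 + 3·R1
  [   1  -3  3/4  -5/4  -3/2 ]
  [   0   0  1/4  -3/4  -1/2 ]
  [ -13  39   -9    14    18 ]
R3 := R3 + 13·R1
  [ 1  -3  3/4  -5/4  -3/2 ]
  [ 0   0  1/4  -3/4  -1/2 ]
  [ 0   0  3/4  -9/4  -3/2 ]
R2 := 4·R2
  [ 1  -3  3/4  -5/4  -3/2 ]
  [ 0   0    1    -3    -2 ]
  [ 0   0  3/4  -9/4  -3/2 ]
R3 := R3 − 3/4·R2
  [ 1  -3  3/4  -5/4  -3/2 ]
  [ 0   0    1    -3    -2 ]
  [ 0   0    0     0     0 ]
R1 := R1 − 3/4·R2
  [ 1  -3  0   1   0 ]
  [ 0   0  1  -3  -2 ]
  [ 0   0  0   0   0 ]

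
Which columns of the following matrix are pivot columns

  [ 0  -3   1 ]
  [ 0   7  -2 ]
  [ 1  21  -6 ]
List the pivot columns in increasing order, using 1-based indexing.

Swap r1 and r3.
  [ 1  21  -6 ]
  [ 0   7  -2 ]
  [ 0  -3   1 ]
Multiply r2 by 1/7.
  [ 1  21    -6 ]
  [ 0   1  -2/7 ]
  [ 0  -3     1 ]
Add 3 times r2 to r3.
  [ 1  21    -6 ]
  [ 0   1  -2/7 ]
  [ 0   0   1/7 ]
Multiply r3 by 7.
  [ 1  21    -6 ]
  [ 0   1  -2/7 ]
  [ 0   0     1 ]
Add 2/7 times r3 to r2.
  [ 1  21  -6 ]
  [ 0   1   0 ]
  [ 0   0   1 ]
Add 6 times r3 to r1.
  [ 1  21  0 ]
  [ 0   1  0 ]
  [ 0   0  1 ]
Subtract 21 times r2 from r1.
  [ 1  0  0 ]
  [ 0  1  0 ]
  [ 0  0  1 ]
Pivot columns are the columns containing a leading 1.

1, 2, 3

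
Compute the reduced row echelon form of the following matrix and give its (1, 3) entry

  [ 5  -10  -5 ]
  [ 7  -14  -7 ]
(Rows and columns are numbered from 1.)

-1

Multiply R1 by 1/5.
  [ 1   -2  -1 ]
  [ 7  -14  -7 ]
Subtract 7 times R1 from R2.
  [ 1  -2  -1 ]
  [ 0   0   0 ]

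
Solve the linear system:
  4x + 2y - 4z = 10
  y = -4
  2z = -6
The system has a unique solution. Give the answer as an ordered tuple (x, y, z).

Form the augmented matrix and row-reduce:
  [ 4  2  -4  |  10 ]
  [ 0  1   0  |  -4 ]
  [ 0  0   2  |  -6 ]
R1 -> 1/4·R1
  [ 1  1/2  -1  |  5/2 ]
  [ 0    1   0  |   -4 ]
  [ 0    0   2  |   -6 ]
R3 -> 1/2·R3
  [ 1  1/2  -1  |  5/2 ]
  [ 0    1   0  |   -4 ]
  [ 0    0   1  |   -3 ]
R1 -> R1 + R3
  [ 1  1/2  0  |  -1/2 ]
  [ 0    1  0  |    -4 ]
  [ 0    0  1  |    -3 ]
R1 -> R1 − 1/2·R2
  [ 1  0  0  |  3/2 ]
  [ 0  1  0  |   -4 ]
  [ 0  0  1  |   -3 ]
Reading off the last column: x = 3/2, y = -4, z = -3.

(3/2, -4, -3)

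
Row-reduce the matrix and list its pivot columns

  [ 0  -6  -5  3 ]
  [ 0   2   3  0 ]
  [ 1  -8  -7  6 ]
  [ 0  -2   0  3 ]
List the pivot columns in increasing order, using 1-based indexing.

1, 2, 3, 4

Swap R1 and R3.
  [ 1  -8  -7  6 ]
  [ 0   2   3  0 ]
  [ 0  -6  -5  3 ]
  [ 0  -2   0  3 ]
Multiply R2 by 1/2.
  [ 1  -8   -7  6 ]
  [ 0   1  3/2  0 ]
  [ 0  -6   -5  3 ]
  [ 0  -2    0  3 ]
Add 6 times R2 to R3.
  [ 1  -8   -7  6 ]
  [ 0   1  3/2  0 ]
  [ 0   0    4  3 ]
  [ 0  -2    0  3 ]
Add 2 times R2 to R4.
  [ 1  -8   -7  6 ]
  [ 0   1  3/2  0 ]
  [ 0   0    4  3 ]
  [ 0   0    3  3 ]
Multiply R3 by 1/4.
  [ 1  -8   -7    6 ]
  [ 0   1  3/2    0 ]
  [ 0   0    1  3/4 ]
  [ 0   0    3    3 ]
Subtract 3 times R3 from R4.
  [ 1  -8   -7    6 ]
  [ 0   1  3/2    0 ]
  [ 0   0    1  3/4 ]
  [ 0   0    0  3/4 ]
Multiply R4 by 4/3.
  [ 1  -8   -7    6 ]
  [ 0   1  3/2    0 ]
  [ 0   0    1  3/4 ]
  [ 0   0    0    1 ]
Subtract 3/4 times R4 from R3.
  [ 1  -8   -7  6 ]
  [ 0   1  3/2  0 ]
  [ 0   0    1  0 ]
  [ 0   0    0  1 ]
Subtract 6 times R4 from R1.
  [ 1  -8   -7  0 ]
  [ 0   1  3/2  0 ]
  [ 0   0    1  0 ]
  [ 0   0    0  1 ]
Subtract 3/2 times R3 from R2.
  [ 1  -8  -7  0 ]
  [ 0   1   0  0 ]
  [ 0   0   1  0 ]
  [ 0   0   0  1 ]
Add 7 times R3 to R1.
  [ 1  -8  0  0 ]
  [ 0   1  0  0 ]
  [ 0   0  1  0 ]
  [ 0   0  0  1 ]
Add 8 times R2 to R1.
  [ 1  0  0  0 ]
  [ 0  1  0  0 ]
  [ 0  0  1  0 ]
  [ 0  0  0  1 ]
Pivot columns are the columns containing a leading 1.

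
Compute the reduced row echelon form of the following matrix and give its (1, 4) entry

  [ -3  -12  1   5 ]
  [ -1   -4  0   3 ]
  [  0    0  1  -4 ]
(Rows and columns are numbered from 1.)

r1 → -1/3·r1
r2 → r2 + r1
r2 → -3·r2
r3 → r3 − r2
r1 → r1 + 1/3·r2

-3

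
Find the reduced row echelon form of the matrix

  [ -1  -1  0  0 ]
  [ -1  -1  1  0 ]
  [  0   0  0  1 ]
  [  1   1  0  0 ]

R1 -> -1·R1
  [  1   1  0  0 ]
  [ -1  -1  1  0 ]
  [  0   0  0  1 ]
  [  1   1  0  0 ]
R2 -> R2 + R1
  [ 1  1  0  0 ]
  [ 0  0  1  0 ]
  [ 0  0  0  1 ]
  [ 1  1  0  0 ]
R4 -> R4 − R1
  [ 1  1  0  0 ]
  [ 0  0  1  0 ]
  [ 0  0  0  1 ]
  [ 0  0  0  0 ]

[[1, 1, 0, 0], [0, 0, 1, 0], [0, 0, 0, 1], [0, 0, 0, 0]]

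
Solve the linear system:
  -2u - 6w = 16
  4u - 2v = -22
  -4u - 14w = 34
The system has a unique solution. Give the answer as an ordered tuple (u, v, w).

Form the augmented matrix and row-reduce:
  [ -2   0   -6  |   16 ]
  [  4  -2    0  |  -22 ]
  [ -4   0  -14  |   34 ]
Multiply r1 by -1/2.
  [  1   0    3  |   -8 ]
  [  4  -2    0  |  -22 ]
  [ -4   0  -14  |   34 ]
Subtract 4 times r1 from r2.
  [  1   0    3  |  -8 ]
  [  0  -2  -12  |  10 ]
  [ -4   0  -14  |  34 ]
Add 4 times r1 to r3.
  [ 1   0    3  |  -8 ]
  [ 0  -2  -12  |  10 ]
  [ 0   0   -2  |   2 ]
Multiply r2 by -1/2.
  [ 1  0   3  |  -8 ]
  [ 0  1   6  |  -5 ]
  [ 0  0  -2  |   2 ]
Multiply r3 by -1/2.
  [ 1  0  3  |  -8 ]
  [ 0  1  6  |  -5 ]
  [ 0  0  1  |  -1 ]
Subtract 6 times r3 from r2.
  [ 1  0  3  |  -8 ]
  [ 0  1  0  |   1 ]
  [ 0  0  1  |  -1 ]
Subtract 3 times r3 from r1.
  [ 1  0  0  |  -5 ]
  [ 0  1  0  |   1 ]
  [ 0  0  1  |  -1 ]
Reading off the last column: u = -5, v = 1, w = -1.

(-5, 1, -1)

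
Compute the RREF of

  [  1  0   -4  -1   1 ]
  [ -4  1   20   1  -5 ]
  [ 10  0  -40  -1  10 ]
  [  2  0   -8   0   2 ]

R2 := R2 + 4·R1
  [  1  0   -4  -1   1 ]
  [  0  1    4  -3  -1 ]
  [ 10  0  -40  -1  10 ]
  [  2  0   -8   0   2 ]
R3 := R3 − 10·R1
  [ 1  0  -4  -1   1 ]
  [ 0  1   4  -3  -1 ]
  [ 0  0   0   9   0 ]
  [ 2  0  -8   0   2 ]
R4 := R4 − 2·R1
  [ 1  0  -4  -1   1 ]
  [ 0  1   4  -3  -1 ]
  [ 0  0   0   9   0 ]
  [ 0  0   0   2   0 ]
R3 := 1/9·R3
  [ 1  0  -4  -1   1 ]
  [ 0  1   4  -3  -1 ]
  [ 0  0   0   1   0 ]
  [ 0  0   0   2   0 ]
R4 := R4 − 2·R3
  [ 1  0  -4  -1   1 ]
  [ 0  1   4  -3  -1 ]
  [ 0  0   0   1   0 ]
  [ 0  0   0   0   0 ]
R2 := R2 + 3·R3
  [ 1  0  -4  -1   1 ]
  [ 0  1   4   0  -1 ]
  [ 0  0   0   1   0 ]
  [ 0  0   0   0   0 ]
R1 := R1 + R3
  [ 1  0  -4  0   1 ]
  [ 0  1   4  0  -1 ]
  [ 0  0   0  1   0 ]
  [ 0  0   0  0   0 ]

[[1, 0, -4, 0, 1], [0, 1, 4, 0, -1], [0, 0, 0, 1, 0], [0, 0, 0, 0, 0]]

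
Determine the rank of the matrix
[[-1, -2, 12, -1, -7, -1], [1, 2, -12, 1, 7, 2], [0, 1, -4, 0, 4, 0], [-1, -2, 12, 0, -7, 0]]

rank = 4

Multiply R1 by -1.
  [  1   2  -12  1   7  1 ]
  [  1   2  -12  1   7  2 ]
  [  0   1   -4  0   4  0 ]
  [ -1  -2   12  0  -7  0 ]
Subtract R1 from R2.
  [  1   2  -12  1   7  1 ]
  [  0   0    0  0   0  1 ]
  [  0   1   -4  0   4  0 ]
  [ -1  -2   12  0  -7  0 ]
Add R1 to R4.
  [ 1  2  -12  1  7  1 ]
  [ 0  0    0  0  0  1 ]
  [ 0  1   -4  0  4  0 ]
  [ 0  0    0  1  0  1 ]
Swap R2 and R3.
  [ 1  2  -12  1  7  1 ]
  [ 0  1   -4  0  4  0 ]
  [ 0  0    0  0  0  1 ]
  [ 0  0    0  1  0  1 ]
Swap R3 and R4.
  [ 1  2  -12  1  7  1 ]
  [ 0  1   -4  0  4  0 ]
  [ 0  0    0  1  0  1 ]
  [ 0  0    0  0  0  1 ]
Subtract R4 from R3.
  [ 1  2  -12  1  7  1 ]
  [ 0  1   -4  0  4  0 ]
  [ 0  0    0  1  0  0 ]
  [ 0  0    0  0  0  1 ]
Subtract R4 from R1.
  [ 1  2  -12  1  7  0 ]
  [ 0  1   -4  0  4  0 ]
  [ 0  0    0  1  0  0 ]
  [ 0  0    0  0  0  1 ]
Subtract R3 from R1.
  [ 1  2  -12  0  7  0 ]
  [ 0  1   -4  0  4  0 ]
  [ 0  0    0  1  0  0 ]
  [ 0  0    0  0  0  1 ]
Subtract 2 times R2 from R1.
  [ 1  0  -4  0  -1  0 ]
  [ 0  1  -4  0   4  0 ]
  [ 0  0   0  1   0  0 ]
  [ 0  0   0  0   0  1 ]
The reduced form has 4 nonzero rows.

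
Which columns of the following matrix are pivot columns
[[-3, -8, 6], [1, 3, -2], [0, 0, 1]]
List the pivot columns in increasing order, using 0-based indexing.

0, 1, 2

ρ1 := -1/3·ρ1
  [ 1  8/3  -2 ]
  [ 1    3  -2 ]
  [ 0    0   1 ]
ρ2 := ρ2 − ρ1
  [ 1  8/3  -2 ]
  [ 0  1/3   0 ]
  [ 0    0   1 ]
ρ2 := 3·ρ2
  [ 1  8/3  -2 ]
  [ 0    1   0 ]
  [ 0    0   1 ]
ρ1 := ρ1 + 2·ρ3
  [ 1  8/3  0 ]
  [ 0    1  0 ]
  [ 0    0  1 ]
ρ1 := ρ1 − 8/3·ρ2
  [ 1  0  0 ]
  [ 0  1  0 ]
  [ 0  0  1 ]
Pivot columns are the columns containing a leading 1.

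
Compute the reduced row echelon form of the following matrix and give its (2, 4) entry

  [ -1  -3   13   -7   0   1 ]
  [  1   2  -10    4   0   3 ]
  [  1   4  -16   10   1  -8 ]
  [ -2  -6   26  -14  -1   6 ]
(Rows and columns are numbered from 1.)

3

Multiply R1 by -1.
  [  1   3  -13    7   0  -1 ]
  [  1   2  -10    4   0   3 ]
  [  1   4  -16   10   1  -8 ]
  [ -2  -6   26  -14  -1   6 ]
Subtract R1 from R2.
  [  1   3  -13    7   0  -1 ]
  [  0  -1    3   -3   0   4 ]
  [  1   4  -16   10   1  -8 ]
  [ -2  -6   26  -14  -1   6 ]
Subtract R1 from R3.
  [  1   3  -13    7   0  -1 ]
  [  0  -1    3   -3   0   4 ]
  [  0   1   -3    3   1  -7 ]
  [ -2  -6   26  -14  -1   6 ]
Add 2 times R1 to R4.
  [ 1   3  -13   7   0  -1 ]
  [ 0  -1    3  -3   0   4 ]
  [ 0   1   -3   3   1  -7 ]
  [ 0   0    0   0  -1   4 ]
Multiply R2 by -1.
  [ 1  3  -13  7   0  -1 ]
  [ 0  1   -3  3   0  -4 ]
  [ 0  1   -3  3   1  -7 ]
  [ 0  0    0  0  -1   4 ]
Subtract R2 from R3.
  [ 1  3  -13  7   0  -1 ]
  [ 0  1   -3  3   0  -4 ]
  [ 0  0    0  0   1  -3 ]
  [ 0  0    0  0  -1   4 ]
Add R3 to R4.
  [ 1  3  -13  7  0  -1 ]
  [ 0  1   -3  3  0  -4 ]
  [ 0  0    0  0  1  -3 ]
  [ 0  0    0  0  0   1 ]
Add 3 times R4 to R3.
  [ 1  3  -13  7  0  -1 ]
  [ 0  1   -3  3  0  -4 ]
  [ 0  0    0  0  1   0 ]
  [ 0  0    0  0  0   1 ]
Add 4 times R4 to R2.
  [ 1  3  -13  7  0  -1 ]
  [ 0  1   -3  3  0   0 ]
  [ 0  0    0  0  1   0 ]
  [ 0  0    0  0  0   1 ]
Add R4 to R1.
  [ 1  3  -13  7  0  0 ]
  [ 0  1   -3  3  0  0 ]
  [ 0  0    0  0  1  0 ]
  [ 0  0    0  0  0  1 ]
Subtract 3 times R2 from R1.
  [ 1  0  -4  -2  0  0 ]
  [ 0  1  -3   3  0  0 ]
  [ 0  0   0   0  1  0 ]
  [ 0  0   0   0  0  1 ]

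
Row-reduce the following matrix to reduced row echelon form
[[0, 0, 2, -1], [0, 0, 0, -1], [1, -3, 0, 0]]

[[1, -3, 0, 0], [0, 0, 1, 0], [0, 0, 0, 1]]

R1 <-> R3
  [ 1  -3  0   0 ]
  [ 0   0  0  -1 ]
  [ 0   0  2  -1 ]
R2 <-> R3
  [ 1  -3  0   0 ]
  [ 0   0  2  -1 ]
  [ 0   0  0  -1 ]
R2 ← 1/2·R2
  [ 1  -3  0     0 ]
  [ 0   0  1  -1/2 ]
  [ 0   0  0    -1 ]
R3 ← -1·R3
  [ 1  -3  0     0 ]
  [ 0   0  1  -1/2 ]
  [ 0   0  0     1 ]
R2 ← R2 + 1/2·R3
  [ 1  -3  0  0 ]
  [ 0   0  1  0 ]
  [ 0   0  0  1 ]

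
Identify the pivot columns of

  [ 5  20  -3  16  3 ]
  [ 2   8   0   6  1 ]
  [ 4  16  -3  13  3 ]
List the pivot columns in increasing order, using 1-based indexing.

R1 -> 1/5·R1
R2 -> R2 − 2·R1
R3 -> R3 − 4·R1
R2 -> 5/6·R2
R3 -> R3 + 3/5·R2
R3 -> 2·R3
R2 -> R2 + 1/6·R3
R1 -> R1 − 3/5·R3
R1 -> R1 + 3/5·R2
Pivot columns are the columns containing a leading 1.

1, 3, 5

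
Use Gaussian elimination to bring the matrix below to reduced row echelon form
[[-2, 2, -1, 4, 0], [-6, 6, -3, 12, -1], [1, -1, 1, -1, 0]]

Multiply ρ1 by -1/2.
  [  1  -1  1/2  -2   0 ]
  [ -6   6   -3  12  -1 ]
  [  1  -1    1  -1   0 ]
Add 6 times ρ1 to ρ2.
  [ 1  -1  1/2  -2   0 ]
  [ 0   0    0   0  -1 ]
  [ 1  -1    1  -1   0 ]
Subtract ρ1 from ρ3.
  [ 1  -1  1/2  -2   0 ]
  [ 0   0    0   0  -1 ]
  [ 0   0  1/2   1   0 ]
Swap ρ2 and ρ3.
  [ 1  -1  1/2  -2   0 ]
  [ 0   0  1/2   1   0 ]
  [ 0   0    0   0  -1 ]
Multiply ρ2 by 2.
  [ 1  -1  1/2  -2   0 ]
  [ 0   0    1   2   0 ]
  [ 0   0    0   0  -1 ]
Multiply ρ3 by -1.
  [ 1  -1  1/2  -2  0 ]
  [ 0   0    1   2  0 ]
  [ 0   0    0   0  1 ]
Subtract 1/2 times ρ2 from ρ1.
  [ 1  -1  0  -3  0 ]
  [ 0   0  1   2  0 ]
  [ 0   0  0   0  1 ]

[[1, -1, 0, -3, 0], [0, 0, 1, 2, 0], [0, 0, 0, 0, 1]]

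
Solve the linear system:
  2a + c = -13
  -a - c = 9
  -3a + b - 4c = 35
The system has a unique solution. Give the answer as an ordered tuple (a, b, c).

(-4, 3, -5)

Form the augmented matrix and row-reduce:
  [  2  0   1  |  -13 ]
  [ -1  0  -1  |    9 ]
  [ -3  1  -4  |   35 ]
R1 -> 1/2·R1
  [  1  0  1/2  |  -13/2 ]
  [ -1  0   -1  |      9 ]
  [ -3  1   -4  |     35 ]
R2 -> R2 + R1
  [  1  0   1/2  |  -13/2 ]
  [  0  0  -1/2  |    5/2 ]
  [ -3  1    -4  |     35 ]
R3 -> R3 + 3·R1
  [ 1  0   1/2  |  -13/2 ]
  [ 0  0  -1/2  |    5/2 ]
  [ 0  1  -5/2  |   31/2 ]
R2 <=> R3
  [ 1  0   1/2  |  -13/2 ]
  [ 0  1  -5/2  |   31/2 ]
  [ 0  0  -1/2  |    5/2 ]
R3 -> -2·R3
  [ 1  0   1/2  |  -13/2 ]
  [ 0  1  -5/2  |   31/2 ]
  [ 0  0     1  |     -5 ]
R2 -> R2 + 5/2·R3
  [ 1  0  1/2  |  -13/2 ]
  [ 0  1    0  |      3 ]
  [ 0  0    1  |     -5 ]
R1 -> R1 − 1/2·R3
  [ 1  0  0  |  -4 ]
  [ 0  1  0  |   3 ]
  [ 0  0  1  |  -5 ]
Reading off the last column: a = -4, b = 3, c = -5.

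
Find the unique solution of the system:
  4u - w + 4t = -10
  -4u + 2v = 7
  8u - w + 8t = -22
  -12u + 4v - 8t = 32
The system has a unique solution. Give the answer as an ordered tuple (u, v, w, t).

Form the augmented matrix and row-reduce:
  [   4  0  -1   4  |  -10 ]
  [  -4  2   0   0  |    7 ]
  [   8  0  -1   8  |  -22 ]
  [ -12  4   0  -8  |   32 ]
R1 ← 1/4·R1
  [   1  0  -1/4   1  |  -5/2 ]
  [  -4  2     0   0  |     7 ]
  [   8  0    -1   8  |   -22 ]
  [ -12  4     0  -8  |    32 ]
R2 ← R2 + 4·R1
  [   1  0  -1/4   1  |  -5/2 ]
  [   0  2    -1   4  |    -3 ]
  [   8  0    -1   8  |   -22 ]
  [ -12  4     0  -8  |    32 ]
R3 ← R3 − 8·R1
  [   1  0  -1/4   1  |  -5/2 ]
  [   0  2    -1   4  |    -3 ]
  [   0  0     1   0  |    -2 ]
  [ -12  4     0  -8  |    32 ]
R4 ← R4 + 12·R1
  [ 1  0  -1/4  1  |  -5/2 ]
  [ 0  2    -1  4  |    -3 ]
  [ 0  0     1  0  |    -2 ]
  [ 0  4    -3  4  |     2 ]
R2 ← 1/2·R2
  [ 1  0  -1/4  1  |  -5/2 ]
  [ 0  1  -1/2  2  |  -3/2 ]
  [ 0  0     1  0  |    -2 ]
  [ 0  4    -3  4  |     2 ]
R4 ← R4 − 4·R2
  [ 1  0  -1/4   1  |  -5/2 ]
  [ 0  1  -1/2   2  |  -3/2 ]
  [ 0  0     1   0  |    -2 ]
  [ 0  0    -1  -4  |     8 ]
R4 ← R4 + R3
  [ 1  0  -1/4   1  |  -5/2 ]
  [ 0  1  -1/2   2  |  -3/2 ]
  [ 0  0     1   0  |    -2 ]
  [ 0  0     0  -4  |     6 ]
R4 ← -1/4·R4
  [ 1  0  -1/4  1  |  -5/2 ]
  [ 0  1  -1/2  2  |  -3/2 ]
  [ 0  0     1  0  |    -2 ]
  [ 0  0     0  1  |  -3/2 ]
R2 ← R2 − 2·R4
  [ 1  0  -1/4  1  |  -5/2 ]
  [ 0  1  -1/2  0  |   3/2 ]
  [ 0  0     1  0  |    -2 ]
  [ 0  0     0  1  |  -3/2 ]
R1 ← R1 − R4
  [ 1  0  -1/4  0  |    -1 ]
  [ 0  1  -1/2  0  |   3/2 ]
  [ 0  0     1  0  |    -2 ]
  [ 0  0     0  1  |  -3/2 ]
R2 ← R2 + 1/2·R3
  [ 1  0  -1/4  0  |    -1 ]
  [ 0  1     0  0  |   1/2 ]
  [ 0  0     1  0  |    -2 ]
  [ 0  0     0  1  |  -3/2 ]
R1 ← R1 + 1/4·R3
  [ 1  0  0  0  |  -3/2 ]
  [ 0  1  0  0  |   1/2 ]
  [ 0  0  1  0  |    -2 ]
  [ 0  0  0  1  |  -3/2 ]
Reading off the last column: u = -3/2, v = 1/2, w = -2, t = -3/2.

(-3/2, 1/2, -2, -3/2)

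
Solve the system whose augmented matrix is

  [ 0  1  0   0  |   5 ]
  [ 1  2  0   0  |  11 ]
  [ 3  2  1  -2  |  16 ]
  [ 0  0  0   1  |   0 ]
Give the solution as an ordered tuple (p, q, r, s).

(1, 5, 3, 0)

R1 <=> R2
  [ 1  2  0   0  |  11 ]
  [ 0  1  0   0  |   5 ]
  [ 3  2  1  -2  |  16 ]
  [ 0  0  0   1  |   0 ]
R3 ← R3 − 3·R1
  [ 1   2  0   0  |   11 ]
  [ 0   1  0   0  |    5 ]
  [ 0  -4  1  -2  |  -17 ]
  [ 0   0  0   1  |    0 ]
R3 ← R3 + 4·R2
  [ 1  2  0   0  |  11 ]
  [ 0  1  0   0  |   5 ]
  [ 0  0  1  -2  |   3 ]
  [ 0  0  0   1  |   0 ]
R3 ← R3 + 2·R4
  [ 1  2  0  0  |  11 ]
  [ 0  1  0  0  |   5 ]
  [ 0  0  1  0  |   3 ]
  [ 0  0  0  1  |   0 ]
R1 ← R1 − 2·R2
  [ 1  0  0  0  |  1 ]
  [ 0  1  0  0  |  5 ]
  [ 0  0  1  0  |  3 ]
  [ 0  0  0  1  |  0 ]
Reading off the last column: p = 1, q = 5, r = 3, s = 0.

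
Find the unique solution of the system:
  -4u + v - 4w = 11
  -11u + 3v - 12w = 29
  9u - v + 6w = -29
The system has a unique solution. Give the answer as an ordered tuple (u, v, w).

Form the augmented matrix and row-reduce:
  [  -4   1   -4  |   11 ]
  [ -11   3  -12  |   29 ]
  [   9  -1    6  |  -29 ]
R1 → -1/4·R1
  [   1  -1/4    1  |  -11/4 ]
  [ -11     3  -12  |     29 ]
  [   9    -1    6  |    -29 ]
R2 → R2 + 11·R1
  [ 1  -1/4   1  |  -11/4 ]
  [ 0   1/4  -1  |   -5/4 ]
  [ 9    -1   6  |    -29 ]
R3 → R3 − 9·R1
  [ 1  -1/4   1  |  -11/4 ]
  [ 0   1/4  -1  |   -5/4 ]
  [ 0   5/4  -3  |  -17/4 ]
R2 → 4·R2
  [ 1  -1/4   1  |  -11/4 ]
  [ 0     1  -4  |     -5 ]
  [ 0   5/4  -3  |  -17/4 ]
R3 → R3 − 5/4·R2
  [ 1  -1/4   1  |  -11/4 ]
  [ 0     1  -4  |     -5 ]
  [ 0     0   2  |      2 ]
R3 → 1/2·R3
  [ 1  -1/4   1  |  -11/4 ]
  [ 0     1  -4  |     -5 ]
  [ 0     0   1  |      1 ]
R2 → R2 + 4·R3
  [ 1  -1/4  1  |  -11/4 ]
  [ 0     1  0  |     -1 ]
  [ 0     0  1  |      1 ]
R1 → R1 − R3
  [ 1  -1/4  0  |  -15/4 ]
  [ 0     1  0  |     -1 ]
  [ 0     0  1  |      1 ]
R1 → R1 + 1/4·R2
  [ 1  0  0  |  -4 ]
  [ 0  1  0  |  -1 ]
  [ 0  0  1  |   1 ]
Reading off the last column: u = -4, v = -1, w = 1.

(-4, -1, 1)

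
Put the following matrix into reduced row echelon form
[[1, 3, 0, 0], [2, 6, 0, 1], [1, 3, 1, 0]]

[[1, 3, 0, 0], [0, 0, 1, 0], [0, 0, 0, 1]]

r2 := r2 − 2·r1
r3 := r3 − r1
r2 <=> r3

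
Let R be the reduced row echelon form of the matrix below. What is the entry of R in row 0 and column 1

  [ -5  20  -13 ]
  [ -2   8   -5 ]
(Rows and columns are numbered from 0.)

ρ1 → -1/5·ρ1
  [  1  -4  13/5 ]
  [ -2   8    -5 ]
ρ2 → ρ2 + 2·ρ1
  [ 1  -4  13/5 ]
  [ 0   0   1/5 ]
ρ2 → 5·ρ2
  [ 1  -4  13/5 ]
  [ 0   0     1 ]
ρ1 → ρ1 − 13/5·ρ2
  [ 1  -4  0 ]
  [ 0   0  1 ]

-4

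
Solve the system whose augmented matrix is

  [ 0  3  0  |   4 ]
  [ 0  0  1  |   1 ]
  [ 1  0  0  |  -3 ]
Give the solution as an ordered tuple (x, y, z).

(-3, 4/3, 1)

R1 <-> R3
  [ 1  0  0  |  -3 ]
  [ 0  0  1  |   1 ]
  [ 0  3  0  |   4 ]
R2 <-> R3
  [ 1  0  0  |  -3 ]
  [ 0  3  0  |   4 ]
  [ 0  0  1  |   1 ]
R2 -> 1/3·R2
  [ 1  0  0  |   -3 ]
  [ 0  1  0  |  4/3 ]
  [ 0  0  1  |    1 ]
Reading off the last column: x = -3, y = 4/3, z = 1.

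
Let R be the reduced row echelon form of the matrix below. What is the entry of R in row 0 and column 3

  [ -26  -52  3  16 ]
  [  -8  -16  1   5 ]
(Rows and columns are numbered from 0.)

ρ1 := -1/26·ρ1
ρ2 := ρ2 + 8·ρ1
ρ2 := 13·ρ2
ρ1 := ρ1 + 3/26·ρ2

-1/2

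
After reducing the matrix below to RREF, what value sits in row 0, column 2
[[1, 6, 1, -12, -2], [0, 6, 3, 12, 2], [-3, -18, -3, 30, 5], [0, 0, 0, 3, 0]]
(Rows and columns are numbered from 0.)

r3 → r3 + 3·r1
r2 → 1/6·r2
r3 → -1/6·r3
r4 → r4 − 3·r3
r4 → -2·r4
r3 → r3 − 1/6·r4
r2 → r2 − 1/3·r4
r1 → r1 + 2·r4
r2 → r2 − 2·r3
r1 → r1 + 12·r3
r1 → r1 − 6·r2

-2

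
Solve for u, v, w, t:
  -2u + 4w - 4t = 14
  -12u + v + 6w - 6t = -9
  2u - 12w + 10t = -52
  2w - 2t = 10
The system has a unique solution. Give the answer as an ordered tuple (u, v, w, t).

(3, -3, 4, -1)

Form the augmented matrix and row-reduce:
  [  -2  0    4  -4  |   14 ]
  [ -12  1    6  -6  |   -9 ]
  [   2  0  -12  10  |  -52 ]
  [   0  0    2  -2  |   10 ]
R1 → -1/2·R1
  [   1  0   -2   2  |   -7 ]
  [ -12  1    6  -6  |   -9 ]
  [   2  0  -12  10  |  -52 ]
  [   0  0    2  -2  |   10 ]
R2 → R2 + 12·R1
  [ 1  0   -2   2  |   -7 ]
  [ 0  1  -18  18  |  -93 ]
  [ 2  0  -12  10  |  -52 ]
  [ 0  0    2  -2  |   10 ]
R3 → R3 − 2·R1
  [ 1  0   -2   2  |   -7 ]
  [ 0  1  -18  18  |  -93 ]
  [ 0  0   -8   6  |  -38 ]
  [ 0  0    2  -2  |   10 ]
R3 → -1/8·R3
  [ 1  0   -2     2  |    -7 ]
  [ 0  1  -18    18  |   -93 ]
  [ 0  0    1  -3/4  |  19/4 ]
  [ 0  0    2    -2  |    10 ]
R4 → R4 − 2·R3
  [ 1  0   -2     2  |    -7 ]
  [ 0  1  -18    18  |   -93 ]
  [ 0  0    1  -3/4  |  19/4 ]
  [ 0  0    0  -1/2  |   1/2 ]
R4 → -2·R4
  [ 1  0   -2     2  |    -7 ]
  [ 0  1  -18    18  |   -93 ]
  [ 0  0    1  -3/4  |  19/4 ]
  [ 0  0    0     1  |    -1 ]
R3 → R3 + 3/4·R4
  [ 1  0   -2   2  |   -7 ]
  [ 0  1  -18  18  |  -93 ]
  [ 0  0    1   0  |    4 ]
  [ 0  0    0   1  |   -1 ]
R2 → R2 − 18·R4
  [ 1  0   -2  2  |   -7 ]
  [ 0  1  -18  0  |  -75 ]
  [ 0  0    1  0  |    4 ]
  [ 0  0    0  1  |   -1 ]
R1 → R1 − 2·R4
  [ 1  0   -2  0  |   -5 ]
  [ 0  1  -18  0  |  -75 ]
  [ 0  0    1  0  |    4 ]
  [ 0  0    0  1  |   -1 ]
R2 → R2 + 18·R3
  [ 1  0  -2  0  |  -5 ]
  [ 0  1   0  0  |  -3 ]
  [ 0  0   1  0  |   4 ]
  [ 0  0   0  1  |  -1 ]
R1 → R1 + 2·R3
  [ 1  0  0  0  |   3 ]
  [ 0  1  0  0  |  -3 ]
  [ 0  0  1  0  |   4 ]
  [ 0  0  0  1  |  -1 ]
Reading off the last column: u = 3, v = -3, w = 4, t = -1.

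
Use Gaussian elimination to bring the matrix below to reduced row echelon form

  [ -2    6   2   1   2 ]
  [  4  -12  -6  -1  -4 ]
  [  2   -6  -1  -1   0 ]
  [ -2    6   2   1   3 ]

[[1, -3, 0, 0, 0], [0, 0, 1, 0, 0], [0, 0, 0, 1, 0], [0, 0, 0, 0, 1]]

ρ1 := -1/2·ρ1
  [  1   -3  -1  -1/2  -1 ]
  [  4  -12  -6    -1  -4 ]
  [  2   -6  -1    -1   0 ]
  [ -2    6   2     1   3 ]
ρ2 := ρ2 − 4·ρ1
  [  1  -3  -1  -1/2  -1 ]
  [  0   0  -2     1   0 ]
  [  2  -6  -1    -1   0 ]
  [ -2   6   2     1   3 ]
ρ3 := ρ3 − 2·ρ1
  [  1  -3  -1  -1/2  -1 ]
  [  0   0  -2     1   0 ]
  [  0   0   1     0   2 ]
  [ -2   6   2     1   3 ]
ρ4 := ρ4 + 2·ρ1
  [ 1  -3  -1  -1/2  -1 ]
  [ 0   0  -2     1   0 ]
  [ 0   0   1     0   2 ]
  [ 0   0   0     0   1 ]
ρ2 := -1/2·ρ2
  [ 1  -3  -1  -1/2  -1 ]
  [ 0   0   1  -1/2   0 ]
  [ 0   0   1     0   2 ]
  [ 0   0   0     0   1 ]
ρ3 := ρ3 − ρ2
  [ 1  -3  -1  -1/2  -1 ]
  [ 0   0   1  -1/2   0 ]
  [ 0   0   0   1/2   2 ]
  [ 0   0   0     0   1 ]
ρ3 := 2·ρ3
  [ 1  -3  -1  -1/2  -1 ]
  [ 0   0   1  -1/2   0 ]
  [ 0   0   0     1   4 ]
  [ 0   0   0     0   1 ]
ρ3 := ρ3 − 4·ρ4
  [ 1  -3  -1  -1/2  -1 ]
  [ 0   0   1  -1/2   0 ]
  [ 0   0   0     1   0 ]
  [ 0   0   0     0   1 ]
ρ1 := ρ1 + ρ4
  [ 1  -3  -1  -1/2  0 ]
  [ 0   0   1  -1/2  0 ]
  [ 0   0   0     1  0 ]
  [ 0   0   0     0  1 ]
ρ2 := ρ2 + 1/2·ρ3
  [ 1  -3  -1  -1/2  0 ]
  [ 0   0   1     0  0 ]
  [ 0   0   0     1  0 ]
  [ 0   0   0     0  1 ]
ρ1 := ρ1 + 1/2·ρ3
  [ 1  -3  -1  0  0 ]
  [ 0   0   1  0  0 ]
  [ 0   0   0  1  0 ]
  [ 0   0   0  0  1 ]
ρ1 := ρ1 + ρ2
  [ 1  -3  0  0  0 ]
  [ 0   0  1  0  0 ]
  [ 0   0  0  1  0 ]
  [ 0   0  0  0  1 ]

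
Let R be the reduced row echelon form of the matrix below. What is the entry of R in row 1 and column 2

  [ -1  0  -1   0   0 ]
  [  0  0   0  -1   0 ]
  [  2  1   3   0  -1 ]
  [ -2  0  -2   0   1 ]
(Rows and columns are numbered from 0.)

1

Multiply r1 by -1.
  [  1  0   1   0   0 ]
  [  0  0   0  -1   0 ]
  [  2  1   3   0  -1 ]
  [ -2  0  -2   0   1 ]
Subtract 2 times r1 from r3.
  [  1  0   1   0   0 ]
  [  0  0   0  -1   0 ]
  [  0  1   1   0  -1 ]
  [ -2  0  -2   0   1 ]
Add 2 times r1 to r4.
  [ 1  0  1   0   0 ]
  [ 0  0  0  -1   0 ]
  [ 0  1  1   0  -1 ]
  [ 0  0  0   0   1 ]
Swap r2 and r3.
  [ 1  0  1   0   0 ]
  [ 0  1  1   0  -1 ]
  [ 0  0  0  -1   0 ]
  [ 0  0  0   0   1 ]
Multiply r3 by -1.
  [ 1  0  1  0   0 ]
  [ 0  1  1  0  -1 ]
  [ 0  0  0  1   0 ]
  [ 0  0  0  0   1 ]
Add r4 to r2.
  [ 1  0  1  0  0 ]
  [ 0  1  1  0  0 ]
  [ 0  0  0  1  0 ]
  [ 0  0  0  0  1 ]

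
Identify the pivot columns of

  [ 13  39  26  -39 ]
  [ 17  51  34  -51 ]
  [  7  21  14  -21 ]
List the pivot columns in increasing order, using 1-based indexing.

ρ1 → 1/13·ρ1
  [  1   3   2   -3 ]
  [ 17  51  34  -51 ]
  [  7  21  14  -21 ]
ρ2 → ρ2 − 17·ρ1
  [ 1   3   2   -3 ]
  [ 0   0   0    0 ]
  [ 7  21  14  -21 ]
ρ3 → ρ3 − 7·ρ1
  [ 1  3  2  -3 ]
  [ 0  0  0   0 ]
  [ 0  0  0   0 ]
Pivot columns are the columns containing a leading 1.

1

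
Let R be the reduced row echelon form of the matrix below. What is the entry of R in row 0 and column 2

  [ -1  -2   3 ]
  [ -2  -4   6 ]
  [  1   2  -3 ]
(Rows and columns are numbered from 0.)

-3

r1 ← -1·r1
  [  1   2  -3 ]
  [ -2  -4   6 ]
  [  1   2  -3 ]
r2 ← r2 + 2·r1
  [ 1  2  -3 ]
  [ 0  0   0 ]
  [ 1  2  -3 ]
r3 ← r3 − r1
  [ 1  2  -3 ]
  [ 0  0   0 ]
  [ 0  0   0 ]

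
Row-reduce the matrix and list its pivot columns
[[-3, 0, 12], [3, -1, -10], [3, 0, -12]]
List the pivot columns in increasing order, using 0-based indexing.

ρ1 ← -1/3·ρ1
  [ 1   0   -4 ]
  [ 3  -1  -10 ]
  [ 3   0  -12 ]
ρ2 ← ρ2 − 3·ρ1
  [ 1   0   -4 ]
  [ 0  -1    2 ]
  [ 3   0  -12 ]
ρ3 ← ρ3 − 3·ρ1
  [ 1   0  -4 ]
  [ 0  -1   2 ]
  [ 0   0   0 ]
ρ2 ← -1·ρ2
  [ 1  0  -4 ]
  [ 0  1  -2 ]
  [ 0  0   0 ]
Pivot columns are the columns containing a leading 1.

0, 1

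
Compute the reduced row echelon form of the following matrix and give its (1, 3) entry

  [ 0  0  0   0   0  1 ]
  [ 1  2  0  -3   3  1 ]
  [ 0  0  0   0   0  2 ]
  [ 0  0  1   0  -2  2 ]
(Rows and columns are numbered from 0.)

0

R1 <-> R2
  [ 1  2  0  -3   3  1 ]
  [ 0  0  0   0   0  1 ]
  [ 0  0  0   0   0  2 ]
  [ 0  0  1   0  -2  2 ]
R2 <-> R4
  [ 1  2  0  -3   3  1 ]
  [ 0  0  1   0  -2  2 ]
  [ 0  0  0   0   0  2 ]
  [ 0  0  0   0   0  1 ]
R3 -> 1/2·R3
  [ 1  2  0  -3   3  1 ]
  [ 0  0  1   0  -2  2 ]
  [ 0  0  0   0   0  1 ]
  [ 0  0  0   0   0  1 ]
R4 -> R4 − R3
  [ 1  2  0  -3   3  1 ]
  [ 0  0  1   0  -2  2 ]
  [ 0  0  0   0   0  1 ]
  [ 0  0  0   0   0  0 ]
R2 -> R2 − 2·R3
  [ 1  2  0  -3   3  1 ]
  [ 0  0  1   0  -2  0 ]
  [ 0  0  0   0   0  1 ]
  [ 0  0  0   0   0  0 ]
R1 -> R1 − R3
  [ 1  2  0  -3   3  0 ]
  [ 0  0  1   0  -2  0 ]
  [ 0  0  0   0   0  1 ]
  [ 0  0  0   0   0  0 ]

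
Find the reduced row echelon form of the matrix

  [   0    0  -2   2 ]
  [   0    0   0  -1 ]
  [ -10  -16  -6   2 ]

R1 <-> R3
R1 → -1/10·R1
R2 <-> R3
R2 → -1/2·R2
R3 → -1·R3
R2 → R2 + R3
R1 → R1 + 1/5·R3
R1 → R1 − 3/5·R2

[[1, 8/5, 0, 0], [0, 0, 1, 0], [0, 0, 0, 1]]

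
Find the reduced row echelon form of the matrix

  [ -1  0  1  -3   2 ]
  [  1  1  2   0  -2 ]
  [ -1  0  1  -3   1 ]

R1 -> -1·R1
  [  1  0  -1   3  -2 ]
  [  1  1   2   0  -2 ]
  [ -1  0   1  -3   1 ]
R2 -> R2 − R1
  [  1  0  -1   3  -2 ]
  [  0  1   3  -3   0 ]
  [ -1  0   1  -3   1 ]
R3 -> R3 + R1
  [ 1  0  -1   3  -2 ]
  [ 0  1   3  -3   0 ]
  [ 0  0   0   0  -1 ]
R3 -> -1·R3
  [ 1  0  -1   3  -2 ]
  [ 0  1   3  -3   0 ]
  [ 0  0   0   0   1 ]
R1 -> R1 + 2·R3
  [ 1  0  -1   3  0 ]
  [ 0  1   3  -3  0 ]
  [ 0  0   0   0  1 ]

[[1, 0, -1, 3, 0], [0, 1, 3, -3, 0], [0, 0, 0, 0, 1]]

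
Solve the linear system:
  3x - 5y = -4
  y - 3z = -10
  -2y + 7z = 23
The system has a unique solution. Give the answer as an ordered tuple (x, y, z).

(-3, -1, 3)

Form the augmented matrix and row-reduce:
  [ 3  -5   0  |   -4 ]
  [ 0   1  -3  |  -10 ]
  [ 0  -2   7  |   23 ]
Multiply r1 by 1/3.
  [ 1  -5/3   0  |  -4/3 ]
  [ 0     1  -3  |   -10 ]
  [ 0    -2   7  |    23 ]
Add 2 times r2 to r3.
  [ 1  -5/3   0  |  -4/3 ]
  [ 0     1  -3  |   -10 ]
  [ 0     0   1  |     3 ]
Add 3 times r3 to r2.
  [ 1  -5/3  0  |  -4/3 ]
  [ 0     1  0  |    -1 ]
  [ 0     0  1  |     3 ]
Add 5/3 times r2 to r1.
  [ 1  0  0  |  -3 ]
  [ 0  1  0  |  -1 ]
  [ 0  0  1  |   3 ]
Reading off the last column: x = -3, y = -1, z = 3.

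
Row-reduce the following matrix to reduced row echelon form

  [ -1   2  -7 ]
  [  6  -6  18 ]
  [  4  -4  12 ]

[[1, 0, -1], [0, 1, -4], [0, 0, 0]]

Multiply ρ1 by -1.
Subtract 6 times ρ1 from ρ2.
Subtract 4 times ρ1 from ρ3.
Multiply ρ2 by 1/6.
Subtract 4 times ρ2 from ρ3.
Add 2 times ρ2 to ρ1.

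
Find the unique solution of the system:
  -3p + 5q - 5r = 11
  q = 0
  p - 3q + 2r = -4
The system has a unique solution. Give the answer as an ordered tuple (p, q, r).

Form the augmented matrix and row-reduce:
  [ -3   5  -5  |  11 ]
  [  0   1   0  |   0 ]
  [  1  -3   2  |  -4 ]
r1 -> -1/3·r1
  [ 1  -5/3  5/3  |  -11/3 ]
  [ 0     1    0  |      0 ]
  [ 1    -3    2  |     -4 ]
r3 -> r3 − r1
  [ 1  -5/3  5/3  |  -11/3 ]
  [ 0     1    0  |      0 ]
  [ 0  -4/3  1/3  |   -1/3 ]
r3 -> r3 + 4/3·r2
  [ 1  -5/3  5/3  |  -11/3 ]
  [ 0     1    0  |      0 ]
  [ 0     0  1/3  |   -1/3 ]
r3 -> 3·r3
  [ 1  -5/3  5/3  |  -11/3 ]
  [ 0     1    0  |      0 ]
  [ 0     0    1  |     -1 ]
r1 -> r1 − 5/3·r3
  [ 1  -5/3  0  |  -2 ]
  [ 0     1  0  |   0 ]
  [ 0     0  1  |  -1 ]
r1 -> r1 + 5/3·r2
  [ 1  0  0  |  -2 ]
  [ 0  1  0  |   0 ]
  [ 0  0  1  |  -1 ]
Reading off the last column: p = -2, q = 0, r = -1.

(-2, 0, -1)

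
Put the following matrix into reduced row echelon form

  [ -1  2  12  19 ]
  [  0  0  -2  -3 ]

[[1, -2, 0, -1], [0, 0, 1, 3/2]]

R1 ← -1·R1
  [ 1  -2  -12  -19 ]
  [ 0   0   -2   -3 ]
R2 ← -1/2·R2
  [ 1  -2  -12  -19 ]
  [ 0   0    1  3/2 ]
R1 ← R1 + 12·R2
  [ 1  -2  0   -1 ]
  [ 0   0  1  3/2 ]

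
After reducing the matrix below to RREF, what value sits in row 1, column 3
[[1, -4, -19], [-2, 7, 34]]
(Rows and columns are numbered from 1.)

-3

Add 2 times R1 to R2.
  [ 1  -4  -19 ]
  [ 0  -1   -4 ]
Multiply R2 by -1.
  [ 1  -4  -19 ]
  [ 0   1    4 ]
Add 4 times R2 to R1.
  [ 1  0  -3 ]
  [ 0  1   4 ]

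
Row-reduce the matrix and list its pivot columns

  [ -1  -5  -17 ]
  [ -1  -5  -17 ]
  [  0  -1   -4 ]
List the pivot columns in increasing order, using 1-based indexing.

1, 2

R1 := -1·R1
R2 := R2 + R1
R2 <-> R3
R2 := -1·R2
R1 := R1 − 5·R2
Pivot columns are the columns containing a leading 1.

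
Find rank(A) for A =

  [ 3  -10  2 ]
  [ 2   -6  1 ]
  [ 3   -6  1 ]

rank = 3

Multiply R1 by 1/3.
  [ 1  -10/3  2/3 ]
  [ 2     -6    1 ]
  [ 3     -6    1 ]
Subtract 2 times R1 from R2.
  [ 1  -10/3   2/3 ]
  [ 0    2/3  -1/3 ]
  [ 3     -6     1 ]
Subtract 3 times R1 from R3.
  [ 1  -10/3   2/3 ]
  [ 0    2/3  -1/3 ]
  [ 0      4    -1 ]
Multiply R2 by 3/2.
  [ 1  -10/3   2/3 ]
  [ 0      1  -1/2 ]
  [ 0      4    -1 ]
Subtract 4 times R2 from R3.
  [ 1  -10/3   2/3 ]
  [ 0      1  -1/2 ]
  [ 0      0     1 ]
Add 1/2 times R3 to R2.
  [ 1  -10/3  2/3 ]
  [ 0      1    0 ]
  [ 0      0    1 ]
Subtract 2/3 times R3 from R1.
  [ 1  -10/3  0 ]
  [ 0      1  0 ]
  [ 0      0  1 ]
Add 10/3 times R2 to R1.
  [ 1  0  0 ]
  [ 0  1  0 ]
  [ 0  0  1 ]
The reduced form has 3 nonzero rows.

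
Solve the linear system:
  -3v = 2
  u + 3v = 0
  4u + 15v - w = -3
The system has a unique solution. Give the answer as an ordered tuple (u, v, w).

(2, -2/3, 1)

Form the augmented matrix and row-reduce:
  [ 0  -3   0  |   2 ]
  [ 1   3   0  |   0 ]
  [ 4  15  -1  |  -3 ]
ρ1 ↔ ρ2
  [ 1   3   0  |   0 ]
  [ 0  -3   0  |   2 ]
  [ 4  15  -1  |  -3 ]
ρ3 := ρ3 − 4·ρ1
  [ 1   3   0  |   0 ]
  [ 0  -3   0  |   2 ]
  [ 0   3  -1  |  -3 ]
ρ2 := -1/3·ρ2
  [ 1  3   0  |     0 ]
  [ 0  1   0  |  -2/3 ]
  [ 0  3  -1  |    -3 ]
ρ3 := ρ3 − 3·ρ2
  [ 1  3   0  |     0 ]
  [ 0  1   0  |  -2/3 ]
  [ 0  0  -1  |    -1 ]
ρ3 := -1·ρ3
  [ 1  3  0  |     0 ]
  [ 0  1  0  |  -2/3 ]
  [ 0  0  1  |     1 ]
ρ1 := ρ1 − 3·ρ2
  [ 1  0  0  |     2 ]
  [ 0  1  0  |  -2/3 ]
  [ 0  0  1  |     1 ]
Reading off the last column: u = 2, v = -2/3, w = 1.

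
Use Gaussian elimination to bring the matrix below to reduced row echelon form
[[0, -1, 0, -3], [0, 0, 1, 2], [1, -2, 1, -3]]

R1 <=> R3
  [ 1  -2  1  -3 ]
  [ 0   0  1   2 ]
  [ 0  -1  0  -3 ]
R2 <=> R3
  [ 1  -2  1  -3 ]
  [ 0  -1  0  -3 ]
  [ 0   0  1   2 ]
R2 ← -1·R2
  [ 1  -2  1  -3 ]
  [ 0   1  0   3 ]
  [ 0   0  1   2 ]
R1 ← R1 − R3
  [ 1  -2  0  -5 ]
  [ 0   1  0   3 ]
  [ 0   0  1   2 ]
R1 ← R1 + 2·R2
  [ 1  0  0  1 ]
  [ 0  1  0  3 ]
  [ 0  0  1  2 ]

[[1, 0, 0, 1], [0, 1, 0, 3], [0, 0, 1, 2]]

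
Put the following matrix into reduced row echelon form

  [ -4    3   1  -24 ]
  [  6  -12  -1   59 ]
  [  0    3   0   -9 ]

[[1, 0, 0, 4], [0, 1, 0, -3], [0, 0, 1, 1]]

R1 ← -1/4·R1
R2 ← R2 − 6·R1
R2 ← -2/15·R2
R3 ← R3 − 3·R2
R3 ← 5·R3
R2 ← R2 + 1/15·R3
R1 ← R1 + 1/4·R3
R1 ← R1 + 3/4·R2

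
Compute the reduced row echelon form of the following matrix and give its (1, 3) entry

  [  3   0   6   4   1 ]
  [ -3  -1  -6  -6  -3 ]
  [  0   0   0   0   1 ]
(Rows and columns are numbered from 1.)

ρ1 ← 1/3·ρ1
  [  1   0   2  4/3  1/3 ]
  [ -3  -1  -6   -6   -3 ]
  [  0   0   0    0    1 ]
ρ2 ← ρ2 + 3·ρ1
  [ 1   0  2  4/3  1/3 ]
  [ 0  -1  0   -2   -2 ]
  [ 0   0  0    0    1 ]
ρ2 ← -1·ρ2
  [ 1  0  2  4/3  1/3 ]
  [ 0  1  0    2    2 ]
  [ 0  0  0    0    1 ]
ρ2 ← ρ2 − 2·ρ3
  [ 1  0  2  4/3  1/3 ]
  [ 0  1  0    2    0 ]
  [ 0  0  0    0    1 ]
ρ1 ← ρ1 − 1/3·ρ3
  [ 1  0  2  4/3  0 ]
  [ 0  1  0    2  0 ]
  [ 0  0  0    0  1 ]

2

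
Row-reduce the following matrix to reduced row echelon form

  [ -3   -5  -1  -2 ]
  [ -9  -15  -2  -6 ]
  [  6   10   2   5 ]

Multiply R1 by -1/3.
  [  1  5/3  1/3  2/3 ]
  [ -9  -15   -2   -6 ]
  [  6   10    2    5 ]
Add 9 times R1 to R2.
  [ 1  5/3  1/3  2/3 ]
  [ 0    0    1    0 ]
  [ 6   10    2    5 ]
Subtract 6 times R1 from R3.
  [ 1  5/3  1/3  2/3 ]
  [ 0    0    1    0 ]
  [ 0    0    0    1 ]
Subtract 2/3 times R3 from R1.
  [ 1  5/3  1/3  0 ]
  [ 0    0    1  0 ]
  [ 0    0    0  1 ]
Subtract 1/3 times R2 from R1.
  [ 1  5/3  0  0 ]
  [ 0    0  1  0 ]
  [ 0    0  0  1 ]

[[1, 5/3, 0, 0], [0, 0, 1, 0], [0, 0, 0, 1]]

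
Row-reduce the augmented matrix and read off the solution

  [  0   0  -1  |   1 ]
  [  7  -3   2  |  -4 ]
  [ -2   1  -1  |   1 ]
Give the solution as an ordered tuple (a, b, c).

Swap r1 and r2.
  [  7  -3   2  |  -4 ]
  [  0   0  -1  |   1 ]
  [ -2   1  -1  |   1 ]
Multiply r1 by 1/7.
  [  1  -3/7  2/7  |  -4/7 ]
  [  0     0   -1  |     1 ]
  [ -2     1   -1  |     1 ]
Add 2 times r1 to r3.
  [ 1  -3/7   2/7  |  -4/7 ]
  [ 0     0    -1  |     1 ]
  [ 0   1/7  -3/7  |  -1/7 ]
Swap r2 and r3.
  [ 1  -3/7   2/7  |  -4/7 ]
  [ 0   1/7  -3/7  |  -1/7 ]
  [ 0     0    -1  |     1 ]
Multiply r2 by 7.
  [ 1  -3/7  2/7  |  -4/7 ]
  [ 0     1   -3  |    -1 ]
  [ 0     0   -1  |     1 ]
Multiply r3 by -1.
  [ 1  -3/7  2/7  |  -4/7 ]
  [ 0     1   -3  |    -1 ]
  [ 0     0    1  |    -1 ]
Add 3 times r3 to r2.
  [ 1  -3/7  2/7  |  -4/7 ]
  [ 0     1    0  |    -4 ]
  [ 0     0    1  |    -1 ]
Subtract 2/7 times r3 from r1.
  [ 1  -3/7  0  |  -2/7 ]
  [ 0     1  0  |    -4 ]
  [ 0     0  1  |    -1 ]
Add 3/7 times r2 to r1.
  [ 1  0  0  |  -2 ]
  [ 0  1  0  |  -4 ]
  [ 0  0  1  |  -1 ]
Reading off the last column: a = -2, b = -4, c = -1.

(-2, -4, -1)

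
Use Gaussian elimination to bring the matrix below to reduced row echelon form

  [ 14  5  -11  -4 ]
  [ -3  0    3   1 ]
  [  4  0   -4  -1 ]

[[1, 0, -1, 0], [0, 1, 3/5, 0], [0, 0, 0, 1]]

r1 -> 1/14·r1
  [  1  5/14  -11/14  -2/7 ]
  [ -3     0       3     1 ]
  [  4     0      -4    -1 ]
r2 -> r2 + 3·r1
  [ 1   5/14  -11/14  -2/7 ]
  [ 0  15/14    9/14   1/7 ]
  [ 4      0      -4    -1 ]
r3 -> r3 − 4·r1
  [ 1   5/14  -11/14  -2/7 ]
  [ 0  15/14    9/14   1/7 ]
  [ 0  -10/7    -6/7   1/7 ]
r2 -> 14/15·r2
  [ 1   5/14  -11/14  -2/7 ]
  [ 0      1     3/5  2/15 ]
  [ 0  -10/7    -6/7   1/7 ]
r3 -> r3 + 10/7·r2
  [ 1  5/14  -11/14  -2/7 ]
  [ 0     1     3/5  2/15 ]
  [ 0     0       0   1/3 ]
r3 -> 3·r3
  [ 1  5/14  -11/14  -2/7 ]
  [ 0     1     3/5  2/15 ]
  [ 0     0       0     1 ]
r2 -> r2 − 2/15·r3
  [ 1  5/14  -11/14  -2/7 ]
  [ 0     1     3/5     0 ]
  [ 0     0       0     1 ]
r1 -> r1 + 2/7·r3
  [ 1  5/14  -11/14  0 ]
  [ 0     1     3/5  0 ]
  [ 0     0       0  1 ]
r1 -> r1 − 5/14·r2
  [ 1  0   -1  0 ]
  [ 0  1  3/5  0 ]
  [ 0  0    0  1 ]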